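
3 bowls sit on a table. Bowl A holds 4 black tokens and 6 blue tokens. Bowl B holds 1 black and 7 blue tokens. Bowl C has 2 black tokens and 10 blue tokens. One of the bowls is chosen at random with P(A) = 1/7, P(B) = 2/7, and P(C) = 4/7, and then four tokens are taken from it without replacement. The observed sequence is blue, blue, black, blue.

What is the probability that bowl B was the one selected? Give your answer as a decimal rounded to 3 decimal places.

Under each hypothesis, the probability of the observed sequence is: P(data | bowl A) = (6/10)(5/9)(4/8)(4/7) = 0.095238; P(data | bowl B) = (7/8)(6/7)(1/6)(5/5) = 0.125; P(data | bowl C) = (10/12)(9/11)(2/10)(8/9) = 0.12121.
Multiplying each by its prior: 1/7 · 0.095238 = 0.013605, 2/7 · 0.125 = 0.035714, 4/7 · 0.12121 = 0.069264; these sum to 0.11858.
So P(bowl B | data) = (0.035714) / (0.11858) = 0.30117.

0.301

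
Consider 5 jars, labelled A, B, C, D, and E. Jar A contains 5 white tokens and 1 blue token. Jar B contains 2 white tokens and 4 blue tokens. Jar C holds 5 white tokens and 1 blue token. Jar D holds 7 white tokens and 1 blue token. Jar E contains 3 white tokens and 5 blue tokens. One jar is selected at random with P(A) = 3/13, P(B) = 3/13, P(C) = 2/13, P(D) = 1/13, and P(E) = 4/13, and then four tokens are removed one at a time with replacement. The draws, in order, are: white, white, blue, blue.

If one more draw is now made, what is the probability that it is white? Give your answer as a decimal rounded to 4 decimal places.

0.4674

Compute the likelihood of the observed sequence for each case: P(data | jar A) = (5/6)(5/6)(1/6)(1/6) = 0.01929; P(data | jar B) = (2/6)(2/6)(4/6)(4/6) = 0.049383; P(data | jar C) = (5/6)(5/6)(1/6)(1/6) = 0.01929; P(data | jar D) = (7/8)(7/8)(1/8)(1/8) = 0.011963; P(data | jar E) = (3/8)(3/8)(5/8)(5/8) = 0.054932.
The prior-weighted likelihoods are 3/13 · 0.01929 = 0.0044516, 3/13 · 0.049383 = 0.011396, 2/13 · 0.01929 = 0.0029677, 1/13 · 0.011963 = 0.00092022, 4/13 · 0.054932 = 0.016902; these sum to 0.036638.
Dividing through by the total gives posterior P(jar A | data) = 0.1215, P(jar B | data) = 0.31105, P(jar C | data) = 0.081002, P(jar D | data) = 0.025117, P(jar E | data) = 0.46133.
So P(white next | data) = Σ P(white next | H) P(H | data) = (5/6)(0.1215) + (1/3)(0.31105) + (5/6)(0.081002) + (7/8)(0.025117) + (3/8)(0.46133) = 0.46741.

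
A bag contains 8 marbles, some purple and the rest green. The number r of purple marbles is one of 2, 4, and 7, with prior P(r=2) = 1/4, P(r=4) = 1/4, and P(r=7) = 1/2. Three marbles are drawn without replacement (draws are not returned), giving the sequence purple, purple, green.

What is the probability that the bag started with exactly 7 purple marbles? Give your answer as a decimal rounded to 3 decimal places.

Compute the likelihood of the observed sequence for each case: P(data | r = 2) = (2/8)(1/7)(6/6) = 1/28; P(data | r = 4) = (4/8)(3/7)(4/6) = 1/7; P(data | r = 7) = (7/8)(6/7)(1/6) = 1/8.
Weighting by the prior gives 1/4 · 1/28 = 1/112, 1/4 · 1/7 = 1/28, 1/2 · 1/8 = 1/16; summing to 3/28.
Hence P(r = 7 | data) = (1/16) / (3/28) = 7/12.

0.583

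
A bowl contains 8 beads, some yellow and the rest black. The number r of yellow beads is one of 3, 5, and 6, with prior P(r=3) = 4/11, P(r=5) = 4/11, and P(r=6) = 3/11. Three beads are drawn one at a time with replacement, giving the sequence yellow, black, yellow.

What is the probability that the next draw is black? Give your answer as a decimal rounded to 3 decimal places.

Compute the likelihood of the observed sequence for each case: P(data | r = 3) = (3/8)(5/8)(3/8) = 0.087891; P(data | r = 5) = (5/8)(3/8)(5/8) = 0.14648; P(data | r = 6) = (6/8)(2/8)(6/8) = 0.14062.
Weighting by the prior gives 4/11 · 0.087891 = 0.03196, 4/11 · 0.14648 = 0.053267, 3/11 · 0.14062 = 0.038352; summing to 0.12358.
The posterior is then P(r = 3 | data) = 0.25862, P(r = 5 | data) = 0.43103, P(r = 6 | data) = 0.31034.
Averaging over the posterior, P(black next | data) = (5/8)(0.25862) + (3/8)(0.43103) + (1/4)(0.31034) = 0.40086.

0.401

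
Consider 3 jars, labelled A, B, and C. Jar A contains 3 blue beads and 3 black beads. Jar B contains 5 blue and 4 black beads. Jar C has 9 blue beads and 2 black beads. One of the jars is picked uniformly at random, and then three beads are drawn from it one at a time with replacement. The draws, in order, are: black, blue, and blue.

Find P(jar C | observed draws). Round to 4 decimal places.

0.3171

Compute the likelihood of the observed sequence for each case: P(data | jar A) = (3/6)(3/6)(3/6) = 0.125; P(data | jar B) = (4/9)(5/9)(5/9) = 0.13717; P(data | jar C) = (2/11)(9/11)(9/11) = 0.12171.
Weighting by the prior gives 1/3 · 0.125 = 0.041667, 1/3 · 0.13717 = 0.045725, 1/3 · 0.12171 = 0.040571; summing to 0.12796.
So P(jar C | data) = (0.040571) / (0.12796) = 0.31705.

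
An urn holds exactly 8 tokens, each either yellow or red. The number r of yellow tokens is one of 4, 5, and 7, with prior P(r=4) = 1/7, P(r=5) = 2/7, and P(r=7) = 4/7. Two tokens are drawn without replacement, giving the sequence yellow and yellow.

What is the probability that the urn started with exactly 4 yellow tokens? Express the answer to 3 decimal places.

0.055

For each hypothesis, P(data | H) works out to: P(data | r = 4) = (4/8)(3/7) = 3/14; P(data | r = 5) = (5/8)(4/7) = 5/14; P(data | r = 7) = (7/8)(6/7) = 3/4.
The prior-weighted likelihoods are 1/7 · 3/14 = 3/98, 2/7 · 5/14 = 5/49, 4/7 · 3/4 = 3/7; summing to 55/98.
By Bayes' rule, P(r = 4 | data) = (3/98) / (55/98) = 3/55.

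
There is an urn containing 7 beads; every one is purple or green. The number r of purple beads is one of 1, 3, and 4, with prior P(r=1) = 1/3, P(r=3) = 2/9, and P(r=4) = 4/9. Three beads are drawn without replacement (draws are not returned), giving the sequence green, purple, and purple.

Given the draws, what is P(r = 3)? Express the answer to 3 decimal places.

For each hypothesis, P(data | H) works out to: P(data | r = 1) = (6/7)(1/6)(0/5) = 0; P(data | r = 3) = (4/7)(3/6)(2/5) = 4/35; P(data | r = 4) = (3/7)(4/6)(3/5) = 6/35.
Weighting by the prior gives 1/3 · 0 = 0, 2/9 · 4/35 = 8/315, 4/9 · 6/35 = 8/105; summing to 32/315.
So P(r = 3 | data) = (8/315) / (32/315) = 1/4.

0.250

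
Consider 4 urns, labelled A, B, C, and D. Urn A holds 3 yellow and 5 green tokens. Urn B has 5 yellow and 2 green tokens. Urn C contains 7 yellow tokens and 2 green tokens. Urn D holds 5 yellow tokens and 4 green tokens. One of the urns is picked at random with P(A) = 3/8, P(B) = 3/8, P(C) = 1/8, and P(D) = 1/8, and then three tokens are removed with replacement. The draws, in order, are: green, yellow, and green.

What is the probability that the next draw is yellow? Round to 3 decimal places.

0.499

Under each hypothesis, the probability of the observed sequence is: P(data | urn A) = (5/8)(3/8)(5/8) = 0.14648; P(data | urn B) = (2/7)(5/7)(2/7) = 0.058309; P(data | urn C) = (2/9)(7/9)(2/9) = 0.038409; P(data | urn D) = (4/9)(5/9)(4/9) = 0.10974.
Multiplying each by its prior: 3/8 · 0.14648 = 0.054932, 3/8 · 0.058309 = 0.021866, 1/8 · 0.038409 = 0.0048011, 1/8 · 0.10974 = 0.013717; summing to 0.095316.
The posterior is then P(urn A | data) = 0.57631, P(urn B | data) = 0.2294, P(urn C | data) = 0.05037, P(urn D | data) = 0.14392.
The predictive probability is P(yellow next | data) = (3/8)(0.57631) + (5/7)(0.2294) + (7/9)(0.05037) + (5/9)(0.14392) = 0.49911.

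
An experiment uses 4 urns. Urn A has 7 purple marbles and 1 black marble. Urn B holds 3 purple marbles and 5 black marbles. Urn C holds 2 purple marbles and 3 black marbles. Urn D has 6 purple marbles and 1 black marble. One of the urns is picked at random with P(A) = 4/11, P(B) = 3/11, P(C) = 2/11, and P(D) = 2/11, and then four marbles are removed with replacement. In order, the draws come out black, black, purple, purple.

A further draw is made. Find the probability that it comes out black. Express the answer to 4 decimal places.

Under each hypothesis, the probability of the observed sequence is: P(data | urn A) = (1/8)(1/8)(7/8)(7/8) = 0.011963; P(data | urn B) = (5/8)(5/8)(3/8)(3/8) = 0.054932; P(data | urn C) = (3/5)(3/5)(2/5)(2/5) = 0.0576; P(data | urn D) = (1/7)(1/7)(6/7)(6/7) = 0.014994.
Weighting by the prior gives 4/11 · 0.011963 = 0.0043501, 3/11 · 0.054932 = 0.014981, 2/11 · 0.0576 = 0.010473, 2/11 · 0.014994 = 0.0027261; these sum to 0.03253.
Dividing through by the total gives posterior P(urn A | data) = 0.13373, P(urn B | data) = 0.46053, P(urn C | data) = 0.32194, P(urn D | data) = 0.083803.
So P(black next | data) = Σ P(black next | H) P(H | data) = (1/8)(0.13373) + (5/8)(0.46053) + (3/5)(0.32194) + (1/7)(0.083803) = 0.50968.

0.5097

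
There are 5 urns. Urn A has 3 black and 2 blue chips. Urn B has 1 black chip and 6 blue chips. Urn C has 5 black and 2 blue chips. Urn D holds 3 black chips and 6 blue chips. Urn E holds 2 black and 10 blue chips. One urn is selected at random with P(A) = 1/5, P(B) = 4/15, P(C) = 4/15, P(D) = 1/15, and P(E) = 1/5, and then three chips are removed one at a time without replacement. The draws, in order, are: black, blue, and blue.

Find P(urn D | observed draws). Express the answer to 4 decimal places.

0.1083

Compute the likelihood of the observed sequence for each case: P(data | urn A) = (3/5)(2/4)(1/3) = 0.1; P(data | urn B) = (1/7)(6/6)(5/5) = 0.14286; P(data | urn C) = (5/7)(2/6)(1/5) = 0.047619; P(data | urn D) = (3/9)(6/8)(5/7) = 0.17857; P(data | urn E) = (2/12)(10/11)(9/10) = 0.13636.
Multiplying each by its prior: 1/5 · 0.1 = 0.02, 4/15 · 0.14286 = 0.038095, 4/15 · 0.047619 = 0.012698, 1/15 · 0.17857 = 0.011905, 1/5 · 0.13636 = 0.027273; summing to 0.10997.
Hence P(urn D | data) = (0.011905) / (0.10997) = 0.10825.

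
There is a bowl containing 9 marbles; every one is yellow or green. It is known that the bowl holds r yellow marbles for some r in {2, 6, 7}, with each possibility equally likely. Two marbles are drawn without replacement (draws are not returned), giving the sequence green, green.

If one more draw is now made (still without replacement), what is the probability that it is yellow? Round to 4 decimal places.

Under each hypothesis, the probability of the observed sequence is: P(data | r = 2) = (7/9)(6/8) = 7/12; P(data | r = 6) = (3/9)(2/8) = 1/12; P(data | r = 7) = (2/9)(1/8) = 1/36.
Weighting by the prior gives 1/3 · 7/12 = 7/36, 1/3 · 1/12 = 1/36, 1/3 · 1/36 = 1/108; these sum to 25/108.
Normalising, the posterior is P(r = 2 | data) = 21/25, P(r = 6 | data) = 3/25, P(r = 7 | data) = 1/25.
Averaging over the posterior, P(yellow next | data) = (2/7)(21/25) + (6/7)(3/25) + (1)(1/25) = 67/175.

0.3829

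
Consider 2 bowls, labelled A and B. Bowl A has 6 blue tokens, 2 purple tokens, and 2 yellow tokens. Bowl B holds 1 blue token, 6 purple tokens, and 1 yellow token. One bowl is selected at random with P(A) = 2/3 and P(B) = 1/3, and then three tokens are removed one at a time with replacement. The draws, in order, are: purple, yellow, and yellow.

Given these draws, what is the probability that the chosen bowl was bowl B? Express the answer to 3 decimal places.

0.423

For each hypothesis, P(data | H) works out to: P(data | bowl A) = (2/10)(2/10)(2/10) = 0.008; P(data | bowl B) = (6/8)(1/8)(1/8) = 0.011719.
Multiplying each by its prior: 2/3 · 0.008 = 0.0053333, 1/3 · 0.011719 = 0.0039062; these sum to 0.0092396.
By Bayes' rule, P(bowl B | data) = (0.0039062) / (0.0092396) = 0.42277.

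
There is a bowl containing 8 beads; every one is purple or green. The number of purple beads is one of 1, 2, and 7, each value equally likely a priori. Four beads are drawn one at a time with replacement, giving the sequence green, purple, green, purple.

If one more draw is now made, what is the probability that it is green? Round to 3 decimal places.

0.649

For each hypothesis, P(data | H) works out to: P(data | r = 1) = (7/8)(1/8)(7/8)(1/8) = 0.011963; P(data | r = 2) = (6/8)(2/8)(6/8)(2/8) = 0.035156; P(data | r = 7) = (1/8)(7/8)(1/8)(7/8) = 0.011963.
The prior-weighted likelihoods are 1/3 · 0.011963 = 0.0039876, 1/3 · 0.035156 = 0.011719, 1/3 · 0.011963 = 0.0039876; summing to 0.019694.
The posterior is then P(r = 1 | data) = 0.20248, P(r = 2 | data) = 0.59504, P(r = 7 | data) = 0.20248.
The predictive probability is P(green next | data) = (7/8)(0.20248) + (3/4)(0.59504) + (1/8)(0.20248) = 0.64876.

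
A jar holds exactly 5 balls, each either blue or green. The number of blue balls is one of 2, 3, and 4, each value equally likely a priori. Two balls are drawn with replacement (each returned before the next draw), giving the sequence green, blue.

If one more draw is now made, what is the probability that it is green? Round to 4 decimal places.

0.4250

Compute the likelihood of the observed sequence for each case: P(data | r = 2) = (3/5)(2/5) = 6/25; P(data | r = 3) = (2/5)(3/5) = 6/25; P(data | r = 4) = (1/5)(4/5) = 4/25.
Multiplying each by its prior: 1/3 · 6/25 = 2/25, 1/3 · 6/25 = 2/25, 1/3 · 4/25 = 4/75; with total 16/75.
Normalising, the posterior is P(r = 2 | data) = 3/8, P(r = 3 | data) = 3/8, P(r = 4 | data) = 1/4.
So P(green next | data) = Σ P(green next | H) P(H | data) = (3/5)(3/8) + (2/5)(3/8) + (1/5)(1/4) = 17/40.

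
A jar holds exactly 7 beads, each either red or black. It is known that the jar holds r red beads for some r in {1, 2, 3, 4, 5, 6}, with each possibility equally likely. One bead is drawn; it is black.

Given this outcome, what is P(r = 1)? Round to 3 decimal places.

Under each hypothesis, the probability of this draw is: P(data | r = 1) = (6/7) = 6/7; P(data | r = 2) = (5/7) = 5/7; P(data | r = 3) = (4/7) = 4/7; P(data | r = 4) = (3/7) = 3/7; P(data | r = 5) = (2/7) = 2/7; P(data | r = 6) = (1/7) = 1/7.
The prior-weighted likelihoods are 1/6 · 6/7 = 1/7, 1/6 · 5/7 = 5/42, 1/6 · 4/7 = 2/21, 1/6 · 3/7 = 1/14, 1/6 · 2/7 = 1/21, 1/6 · 1/7 = 1/42; with total 1/2.
So P(r = 1 | data) = (1/7) / (1/2) = 2/7.

0.286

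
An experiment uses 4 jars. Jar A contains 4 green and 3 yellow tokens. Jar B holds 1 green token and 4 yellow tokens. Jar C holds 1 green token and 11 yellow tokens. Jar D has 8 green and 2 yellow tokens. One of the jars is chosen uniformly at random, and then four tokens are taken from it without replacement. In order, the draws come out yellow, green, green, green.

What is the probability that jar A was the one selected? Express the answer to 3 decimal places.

0.391

Compute the likelihood of the observed sequence for each case: P(data | jar A) = (3/7)(4/6)(3/5)(2/4) = 3/35; P(data | jar B) = (4/5)(1/4)(0/3) = 0; P(data | jar C) = (11/12)(1/11)(0/10) = 0; P(data | jar D) = (2/10)(8/9)(7/8)(6/7) = 2/15.
The prior-weighted likelihoods are 1/4 · 3/35 = 3/140, 1/4 · 0 = 0, 1/4 · 0 = 0, 1/4 · 2/15 = 1/30; with total 23/420.
By Bayes' rule, P(jar A | data) = (3/140) / (23/420) = 9/23.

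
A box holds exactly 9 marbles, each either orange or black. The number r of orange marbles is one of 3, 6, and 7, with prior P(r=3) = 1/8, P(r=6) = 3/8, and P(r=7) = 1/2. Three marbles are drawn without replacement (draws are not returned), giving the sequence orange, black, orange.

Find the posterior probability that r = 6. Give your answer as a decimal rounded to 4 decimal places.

The likelihood of the observed sequence under each hypothesis: P(data | r = 3) = (3/9)(6/8)(2/7) = 1/14; P(data | r = 6) = (6/9)(3/8)(5/7) = 5/28; P(data | r = 7) = (7/9)(2/8)(6/7) = 1/6.
The prior-weighted likelihoods are 1/8 · 1/14 = 1/112, 3/8 · 5/28 = 15/224, 1/2 · 1/6 = 1/12; these sum to 107/672.
So P(r = 6 | data) = (15/224) / (107/672) = 45/107.

0.4206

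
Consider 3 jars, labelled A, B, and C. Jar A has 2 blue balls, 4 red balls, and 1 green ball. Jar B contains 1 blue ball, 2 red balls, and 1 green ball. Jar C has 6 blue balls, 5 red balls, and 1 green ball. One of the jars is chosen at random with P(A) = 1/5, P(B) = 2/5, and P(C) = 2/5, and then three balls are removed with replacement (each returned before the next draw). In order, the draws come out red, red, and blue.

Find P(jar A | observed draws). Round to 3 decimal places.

Under each hypothesis, the probability of the observed sequence is: P(data | jar A) = (4/7)(4/7)(2/7) = 0.093294; P(data | jar B) = (2/4)(2/4)(1/4) = 0.0625; P(data | jar C) = (5/12)(5/12)(6/12) = 0.086806.
Multiplying each by its prior: 1/5 · 0.093294 = 0.018659, 2/5 · 0.0625 = 0.025, 2/5 · 0.086806 = 0.034722; summing to 0.078381.
Therefore the posterior P(jar A | data) = (0.018659) / (0.078381) = 0.23805.

0.238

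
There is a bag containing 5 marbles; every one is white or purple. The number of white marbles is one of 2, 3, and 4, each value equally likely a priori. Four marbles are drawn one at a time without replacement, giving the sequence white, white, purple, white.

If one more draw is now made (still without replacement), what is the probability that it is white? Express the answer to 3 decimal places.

Compute the likelihood of the observed sequence for each case: P(data | r = 2) = (2/5)(1/4)(3/3)(0/2) = 0; P(data | r = 3) = (3/5)(2/4)(2/3)(1/2) = 1/10; P(data | r = 4) = (4/5)(3/4)(1/3)(2/2) = 1/5.
Multiplying each by its prior: 1/3 · 0 = 0, 1/3 · 1/10 = 1/30, 1/3 · 1/5 = 1/15; with total 1/10.
Dividing through by the total gives posterior P(r = 2 | data) = 0, P(r = 3 | data) = 1/3, P(r = 4 | data) = 2/3.
The predictive probability is P(white next | data) = (0)(1/3) + (1)(2/3) = 2/3.

0.667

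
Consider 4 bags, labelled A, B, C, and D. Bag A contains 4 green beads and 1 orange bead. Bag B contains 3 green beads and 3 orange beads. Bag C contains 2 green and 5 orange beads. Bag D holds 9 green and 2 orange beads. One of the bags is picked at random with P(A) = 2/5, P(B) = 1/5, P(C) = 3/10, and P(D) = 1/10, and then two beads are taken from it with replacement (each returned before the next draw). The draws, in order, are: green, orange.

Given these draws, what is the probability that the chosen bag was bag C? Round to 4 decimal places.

The likelihood of the observed sequence under each hypothesis: P(data | bag A) = (4/5)(1/5) = 0.16; P(data | bag B) = (3/6)(3/6) = 0.25; P(data | bag C) = (2/7)(5/7) = 0.20408; P(data | bag D) = (9/11)(2/11) = 0.14876.
The prior-weighted likelihoods are 2/5 · 0.16 = 0.064, 1/5 · 0.25 = 0.05, 3/10 · 0.20408 = 0.061224, 1/10 · 0.14876 = 0.014876; these sum to 0.1901.
Therefore the posterior P(bag C | data) = (0.061224) / (0.1901) = 0.32206.

0.3221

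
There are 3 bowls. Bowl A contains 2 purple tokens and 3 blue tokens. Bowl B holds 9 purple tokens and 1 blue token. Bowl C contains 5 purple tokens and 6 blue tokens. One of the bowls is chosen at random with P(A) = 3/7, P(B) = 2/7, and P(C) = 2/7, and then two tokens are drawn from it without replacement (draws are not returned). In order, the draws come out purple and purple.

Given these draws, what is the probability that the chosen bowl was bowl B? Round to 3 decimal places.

0.707

Under each hypothesis, the probability of the observed sequence is: P(data | bowl A) = (2/5)(1/4) = 1/10; P(data | bowl B) = (9/10)(8/9) = 4/5; P(data | bowl C) = (5/11)(4/10) = 2/11.
The prior-weighted likelihoods are 3/7 · 1/10 = 3/70, 2/7 · 4/5 = 8/35, 2/7 · 2/11 = 4/77; summing to 249/770.
So P(bowl B | data) = (8/35) / (249/770) = 176/249.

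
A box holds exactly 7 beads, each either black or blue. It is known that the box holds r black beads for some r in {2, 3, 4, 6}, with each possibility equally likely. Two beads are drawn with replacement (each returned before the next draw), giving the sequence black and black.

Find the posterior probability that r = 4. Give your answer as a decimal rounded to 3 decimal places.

The likelihood of the observed sequence under each hypothesis: P(data | r = 2) = (2/7)(2/7) = 4/49; P(data | r = 3) = (3/7)(3/7) = 9/49; P(data | r = 4) = (4/7)(4/7) = 16/49; P(data | r = 6) = (6/7)(6/7) = 36/49.
Weighting by the prior gives 1/4 · 4/49 = 1/49, 1/4 · 9/49 = 9/196, 1/4 · 16/49 = 4/49, 1/4 · 36/49 = 9/49; with total 65/196.
So P(r = 4 | data) = (4/49) / (65/196) = 16/65.

0.246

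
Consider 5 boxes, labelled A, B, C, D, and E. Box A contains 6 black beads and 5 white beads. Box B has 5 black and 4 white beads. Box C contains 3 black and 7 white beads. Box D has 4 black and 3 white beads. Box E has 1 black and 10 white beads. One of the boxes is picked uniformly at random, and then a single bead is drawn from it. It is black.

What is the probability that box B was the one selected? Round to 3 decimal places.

0.269

For each hypothesis, P(data | H) works out to: P(data | box A) = (6/11) = 0.54545; P(data | box B) = (5/9) = 0.55556; P(data | box C) = (3/10) = 0.3; P(data | box D) = (4/7) = 0.57143; P(data | box E) = (1/11) = 0.090909.
The prior-weighted likelihoods are 1/5 · 0.54545 = 0.10909, 1/5 · 0.55556 = 0.11111, 1/5 · 0.3 = 0.06, 1/5 · 0.57143 = 0.11429, 1/5 · 0.090909 = 0.018182; with total 0.41267.
Therefore the posterior P(box B | data) = (0.11111) / (0.41267) = 0.26925.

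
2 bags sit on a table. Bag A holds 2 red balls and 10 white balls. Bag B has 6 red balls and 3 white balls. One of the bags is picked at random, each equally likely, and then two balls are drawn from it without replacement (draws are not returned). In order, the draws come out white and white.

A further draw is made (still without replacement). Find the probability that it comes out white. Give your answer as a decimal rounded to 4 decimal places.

The likelihood of the observed sequence under each hypothesis: P(data | bag A) = (10/12)(9/11) = 15/22; P(data | bag B) = (3/9)(2/8) = 1/12.
Weighting by the prior gives 1/2 · 15/22 = 15/44, 1/2 · 1/12 = 1/24; these sum to 101/264.
Dividing through by the total gives posterior P(bag A | data) = 90/101, P(bag B | data) = 11/101.
The predictive probability is P(white next | data) = (4/5)(90/101) + (1/7)(11/101) = 515/707.

0.7284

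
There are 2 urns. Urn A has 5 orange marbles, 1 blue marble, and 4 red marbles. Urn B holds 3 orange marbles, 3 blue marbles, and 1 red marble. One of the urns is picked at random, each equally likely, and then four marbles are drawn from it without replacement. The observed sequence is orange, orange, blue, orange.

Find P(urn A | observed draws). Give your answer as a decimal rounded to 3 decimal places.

0.357

Under each hypothesis, the probability of the observed sequence is: P(data | urn A) = (5/10)(4/9)(1/8)(3/7) = 1/84; P(data | urn B) = (3/7)(2/6)(3/5)(1/4) = 3/140.
Weighting by the prior gives 1/2 · 1/84 = 1/168, 1/2 · 3/140 = 3/280; with total 1/60.
So P(urn A | data) = (1/168) / (1/60) = 5/14.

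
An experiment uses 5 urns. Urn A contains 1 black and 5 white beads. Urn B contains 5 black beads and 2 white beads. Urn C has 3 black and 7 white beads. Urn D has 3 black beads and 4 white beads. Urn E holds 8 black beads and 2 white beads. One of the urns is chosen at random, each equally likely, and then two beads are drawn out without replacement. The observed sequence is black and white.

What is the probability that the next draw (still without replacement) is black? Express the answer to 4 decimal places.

0.4708

For each hypothesis, P(data | H) works out to: P(data | urn A) = (1/6)(5/5) = 0.16667; P(data | urn B) = (5/7)(2/6) = 0.2381; P(data | urn C) = (3/10)(7/9) = 0.23333; P(data | urn D) = (3/7)(4/6) = 0.28571; P(data | urn E) = (8/10)(2/9) = 0.17778.
Weighting by the prior gives 1/5 · 0.16667 = 0.033333, 1/5 · 0.2381 = 0.047619, 1/5 · 0.23333 = 0.046667, 1/5 · 0.28571 = 0.057143, 1/5 · 0.17778 = 0.035556; with total 0.22032.
Normalising, the posterior is P(urn A | data) = 0.1513, P(urn B | data) = 0.21614, P(urn C | data) = 0.21182, P(urn D | data) = 0.25937, P(urn E | data) = 0.16138.
Averaging over the posterior, P(black next | data) = (0)(0.1513) + (4/5)(0.21614) + (1/4)(0.21182) + (2/5)(0.25937) + (7/8)(0.16138) = 0.47082.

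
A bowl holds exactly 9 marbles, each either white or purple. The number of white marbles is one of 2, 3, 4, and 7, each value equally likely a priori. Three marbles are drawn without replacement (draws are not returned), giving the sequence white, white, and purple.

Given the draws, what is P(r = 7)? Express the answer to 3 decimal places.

Under each hypothesis, the probability of the observed sequence is: P(data | r = 2) = (2/9)(1/8)(7/7) = 0.027778; P(data | r = 3) = (3/9)(2/8)(6/7) = 0.071429; P(data | r = 4) = (4/9)(3/8)(5/7) = 0.11905; P(data | r = 7) = (7/9)(6/8)(2/7) = 0.16667.
The prior-weighted likelihoods are 1/4 · 0.027778 = 0.0069444, 1/4 · 0.071429 = 0.017857, 1/4 · 0.11905 = 0.029762, 1/4 · 0.16667 = 0.041667; these sum to 0.09623.
By Bayes' rule, P(r = 7 | data) = (0.041667) / (0.09623) = 0.43299.

0.433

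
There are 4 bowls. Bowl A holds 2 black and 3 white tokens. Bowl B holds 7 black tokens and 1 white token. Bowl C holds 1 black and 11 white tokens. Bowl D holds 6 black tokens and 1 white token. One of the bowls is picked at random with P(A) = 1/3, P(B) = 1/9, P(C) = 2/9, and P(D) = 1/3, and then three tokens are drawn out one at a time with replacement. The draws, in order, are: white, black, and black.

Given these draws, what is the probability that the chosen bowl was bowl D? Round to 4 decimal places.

Under each hypothesis, the probability of the observed sequence is: P(data | bowl A) = (3/5)(2/5)(2/5) = 0.096; P(data | bowl B) = (1/8)(7/8)(7/8) = 0.095703; P(data | bowl C) = (11/12)(1/12)(1/12) = 0.0063657; P(data | bowl D) = (1/7)(6/7)(6/7) = 0.10496.
Multiplying each by its prior: 1/3 · 0.096 = 0.032, 1/9 · 0.095703 = 0.010634, 2/9 · 0.0063657 = 0.0014146, 1/3 · 0.10496 = 0.034985; with total 0.079034.
So P(bowl D | data) = (0.034985) / (0.079034) = 0.44266.

0.4427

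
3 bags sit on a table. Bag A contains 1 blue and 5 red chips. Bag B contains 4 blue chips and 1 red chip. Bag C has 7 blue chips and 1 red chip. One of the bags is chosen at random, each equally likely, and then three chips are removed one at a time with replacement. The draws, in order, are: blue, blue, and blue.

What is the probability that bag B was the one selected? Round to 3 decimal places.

The likelihood of the observed sequence under each hypothesis: P(data | bag A) = (1/6)(1/6)(1/6) = 0.0046296; P(data | bag B) = (4/5)(4/5)(4/5) = 0.512; P(data | bag C) = (7/8)(7/8)(7/8) = 0.66992.
The prior-weighted likelihoods are 1/3 · 0.0046296 = 0.0015432, 1/3 · 0.512 = 0.17067, 1/3 · 0.66992 = 0.22331; with total 0.39552.
Therefore the posterior P(bag B | data) = (0.17067) / (0.39552) = 0.4315.

0.432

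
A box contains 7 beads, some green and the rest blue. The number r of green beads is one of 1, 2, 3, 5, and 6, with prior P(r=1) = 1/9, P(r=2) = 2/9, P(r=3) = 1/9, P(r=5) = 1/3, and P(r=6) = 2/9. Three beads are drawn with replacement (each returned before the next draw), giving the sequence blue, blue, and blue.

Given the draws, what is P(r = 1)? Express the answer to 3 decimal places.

For each hypothesis, P(data | H) works out to: P(data | r = 1) = (6/7)(6/7)(6/7) = 0.62974; P(data | r = 2) = (5/7)(5/7)(5/7) = 0.36443; P(data | r = 3) = (4/7)(4/7)(4/7) = 0.18659; P(data | r = 5) = (2/7)(2/7)(2/7) = 0.023324; P(data | r = 6) = (1/7)(1/7)(1/7) = 0.0029155.
Weighting by the prior gives 1/9 · 0.62974 = 0.069971, 2/9 · 0.36443 = 0.080985, 1/9 · 0.18659 = 0.020732, 1/3 · 0.023324 = 0.0077745, 2/9 · 0.0029155 = 0.00064788; with total 0.18011.
Therefore the posterior P(r = 1 | data) = (0.069971) / (0.18011) = 0.38849.

0.388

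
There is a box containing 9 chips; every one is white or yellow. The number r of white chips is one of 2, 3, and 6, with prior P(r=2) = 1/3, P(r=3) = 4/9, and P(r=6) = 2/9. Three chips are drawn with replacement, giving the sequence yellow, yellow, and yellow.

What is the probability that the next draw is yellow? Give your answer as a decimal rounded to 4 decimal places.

For each hypothesis, P(data | H) works out to: P(data | r = 2) = (7/9)(7/9)(7/9) = 0.47051; P(data | r = 3) = (6/9)(6/9)(6/9) = 0.2963; P(data | r = 6) = (3/9)(3/9)(3/9) = 0.037037.
The prior-weighted likelihoods are 1/3 · 0.47051 = 0.15684, 4/9 · 0.2963 = 0.13169, 2/9 · 0.037037 = 0.0082305; summing to 0.29675.
Dividing through by the total gives posterior P(r = 2 | data) = 0.52851, P(r = 3 | data) = 0.44376, P(r = 6 | data) = 0.027735.
The predictive probability is P(yellow next | data) = (7/9)(0.52851) + (2/3)(0.44376) + (1/3)(0.027735) = 0.71614.

0.7161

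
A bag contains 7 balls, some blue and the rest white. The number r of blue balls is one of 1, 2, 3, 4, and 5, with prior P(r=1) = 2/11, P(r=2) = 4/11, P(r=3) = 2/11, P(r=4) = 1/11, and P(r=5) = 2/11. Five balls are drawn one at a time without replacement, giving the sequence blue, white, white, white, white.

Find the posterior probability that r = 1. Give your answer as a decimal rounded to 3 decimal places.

Under each hypothesis, the probability of the observed sequence is: P(data | r = 1) = (1/7)(6/6)(5/5)(4/4)(3/3) = 0.14286; P(data | r = 2) = (2/7)(5/6)(4/5)(3/4)(2/3) = 0.095238; P(data | r = 3) = (3/7)(4/6)(3/5)(2/4)(1/3) = 0.028571; P(data | r = 4) = (4/7)(3/6)(2/5)(1/4)(0/3) = 0; P(data | r = 5) = (5/7)(2/6)(1/5)(0/4) = 0.
Multiplying each by its prior: 2/11 · 0.14286 = 0.025974, 4/11 · 0.095238 = 0.034632, 2/11 · 0.028571 = 0.0051948, 1/11 · 0 = 0, 2/11 · 0 = 0; these sum to 0.065801.
Hence P(r = 1 | data) = (0.025974) / (0.065801) = 0.39474.

0.395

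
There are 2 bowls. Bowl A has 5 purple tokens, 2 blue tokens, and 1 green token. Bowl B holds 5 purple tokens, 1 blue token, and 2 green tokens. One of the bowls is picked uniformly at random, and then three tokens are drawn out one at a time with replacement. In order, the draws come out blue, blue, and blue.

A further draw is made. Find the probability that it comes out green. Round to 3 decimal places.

The likelihood of the observed sequence under each hypothesis: P(data | bowl A) = (2/8)(2/8)(2/8) = 0.015625; P(data | bowl B) = (1/8)(1/8)(1/8) = 0.0019531.
The prior-weighted likelihoods are 1/2 · 0.015625 = 0.0078125, 1/2 · 0.0019531 = 0.00097656; with total 0.0087891.
The posterior is then P(bowl A | data) = 0.88889, P(bowl B | data) = 0.11111.
The predictive probability is P(green next | data) = (1/8)(0.88889) + (1/4)(0.11111) = 0.13889.

0.139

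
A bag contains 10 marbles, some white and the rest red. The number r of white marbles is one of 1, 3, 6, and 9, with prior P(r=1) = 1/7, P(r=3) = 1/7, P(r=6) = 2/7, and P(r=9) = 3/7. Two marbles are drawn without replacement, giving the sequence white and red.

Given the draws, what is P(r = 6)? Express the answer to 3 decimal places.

0.457

The likelihood of the observed sequence under each hypothesis: P(data | r = 1) = (1/10)(9/9) = 1/10; P(data | r = 3) = (3/10)(7/9) = 7/30; P(data | r = 6) = (6/10)(4/9) = 4/15; P(data | r = 9) = (9/10)(1/9) = 1/10.
Weighting by the prior gives 1/7 · 1/10 = 1/70, 1/7 · 7/30 = 1/30, 2/7 · 4/15 = 8/105, 3/7 · 1/10 = 3/70; with total 1/6.
By Bayes' rule, P(r = 6 | data) = (8/105) / (1/6) = 16/35.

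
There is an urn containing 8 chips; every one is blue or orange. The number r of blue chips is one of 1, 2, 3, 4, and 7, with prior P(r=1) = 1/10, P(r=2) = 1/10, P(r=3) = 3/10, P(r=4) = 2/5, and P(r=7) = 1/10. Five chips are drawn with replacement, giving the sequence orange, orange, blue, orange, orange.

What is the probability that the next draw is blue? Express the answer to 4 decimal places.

0.3472

Under each hypothesis, the probability of the observed sequence is: P(data | r = 1) = (7/8)(7/8)(1/8)(7/8)(7/8) = 0.073273; P(data | r = 2) = (6/8)(6/8)(2/8)(6/8)(6/8) = 0.079102; P(data | r = 3) = (5/8)(5/8)(3/8)(5/8)(5/8) = 0.05722; P(data | r = 4) = (4/8)(4/8)(4/8)(4/8)(4/8) = 0.03125; P(data | r = 7) = (1/8)(1/8)(7/8)(1/8)(1/8) = 0.00021362.
Weighting by the prior gives 1/10 · 0.073273 = 0.0073273, 1/10 · 0.079102 = 0.0079102, 3/10 · 0.05722 = 0.017166, 2/5 · 0.03125 = 0.0125, 1/10 · 0.00021362 = 2.1362e-05; with total 0.044925.
The posterior is then P(r = 1 | data) = 0.1631, P(r = 2 | data) = 0.17607, P(r = 3 | data) = 0.38211, P(r = 4 | data) = 0.27824, P(r = 7 | data) = 0.00047551.
Averaging over the posterior, P(blue next | data) = (1/8)(0.1631) + (1/4)(0.17607) + (3/8)(0.38211) + (1/2)(0.27824) + (7/8)(0.00047551) = 0.34723.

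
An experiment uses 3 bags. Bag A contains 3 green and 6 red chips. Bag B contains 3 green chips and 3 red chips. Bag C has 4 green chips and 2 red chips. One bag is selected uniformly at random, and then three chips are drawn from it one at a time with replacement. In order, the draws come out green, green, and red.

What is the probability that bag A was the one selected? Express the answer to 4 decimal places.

0.2133

Compute the likelihood of the observed sequence for each case: P(data | bag A) = (3/9)(3/9)(6/9) = 2/27; P(data | bag B) = (3/6)(3/6)(3/6) = 1/8; P(data | bag C) = (4/6)(4/6)(2/6) = 4/27.
Weighting by the prior gives 1/3 · 2/27 = 2/81, 1/3 · 1/8 = 1/24, 1/3 · 4/27 = 4/81; with total 25/216.
Hence P(bag A | data) = (2/81) / (25/216) = 16/75.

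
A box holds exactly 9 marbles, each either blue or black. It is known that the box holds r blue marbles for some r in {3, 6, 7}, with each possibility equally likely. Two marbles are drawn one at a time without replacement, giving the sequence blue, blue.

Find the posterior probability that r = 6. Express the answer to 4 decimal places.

0.3846

Compute the likelihood of the observed sequence for each case: P(data | r = 3) = (3/9)(2/8) = 1/12; P(data | r = 6) = (6/9)(5/8) = 5/12; P(data | r = 7) = (7/9)(6/8) = 7/12.
Weighting by the prior gives 1/3 · 1/12 = 1/36, 1/3 · 5/12 = 5/36, 1/3 · 7/12 = 7/36; with total 13/36.
Therefore the posterior P(r = 6 | data) = (5/36) / (13/36) = 5/13.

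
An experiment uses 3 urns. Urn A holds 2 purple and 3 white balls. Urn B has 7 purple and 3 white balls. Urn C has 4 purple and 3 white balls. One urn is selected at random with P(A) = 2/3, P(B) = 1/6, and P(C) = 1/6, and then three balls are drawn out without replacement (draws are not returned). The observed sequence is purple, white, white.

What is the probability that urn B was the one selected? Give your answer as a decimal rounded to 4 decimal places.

For each hypothesis, P(data | H) works out to: P(data | urn A) = (2/5)(3/4)(2/3) = 0.2; P(data | urn B) = (7/10)(3/9)(2/8) = 0.058333; P(data | urn C) = (4/7)(3/6)(2/5) = 0.11429.
Weighting by the prior gives 2/3 · 0.2 = 0.13333, 1/6 · 0.058333 = 0.0097222, 1/6 · 0.11429 = 0.019048; with total 0.1621.
Hence P(urn B | data) = (0.0097222) / (0.1621) = 0.059976.

0.0600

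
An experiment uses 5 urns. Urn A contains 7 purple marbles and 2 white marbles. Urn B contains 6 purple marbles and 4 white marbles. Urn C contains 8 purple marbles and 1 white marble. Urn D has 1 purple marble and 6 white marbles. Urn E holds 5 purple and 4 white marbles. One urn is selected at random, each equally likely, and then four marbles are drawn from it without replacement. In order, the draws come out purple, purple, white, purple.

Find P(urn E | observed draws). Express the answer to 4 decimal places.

For each hypothesis, P(data | H) works out to: P(data | urn A) = (7/9)(6/8)(2/7)(5/6) = 0.13889; P(data | urn B) = (6/10)(5/9)(4/8)(4/7) = 0.095238; P(data | urn C) = (8/9)(7/8)(1/7)(6/6) = 0.11111; P(data | urn D) = (1/7)(0/6) = 0; P(data | urn E) = (5/9)(4/8)(4/7)(3/6) = 0.079365.
Weighting by the prior gives 1/5 · 0.13889 = 0.027778, 1/5 · 0.095238 = 0.019048, 1/5 · 0.11111 = 0.022222, 1/5 · 0 = 0, 1/5 · 0.079365 = 0.015873; with total 0.084921.
Therefore the posterior P(urn E | data) = (0.015873) / (0.084921) = 0.18692.

0.1869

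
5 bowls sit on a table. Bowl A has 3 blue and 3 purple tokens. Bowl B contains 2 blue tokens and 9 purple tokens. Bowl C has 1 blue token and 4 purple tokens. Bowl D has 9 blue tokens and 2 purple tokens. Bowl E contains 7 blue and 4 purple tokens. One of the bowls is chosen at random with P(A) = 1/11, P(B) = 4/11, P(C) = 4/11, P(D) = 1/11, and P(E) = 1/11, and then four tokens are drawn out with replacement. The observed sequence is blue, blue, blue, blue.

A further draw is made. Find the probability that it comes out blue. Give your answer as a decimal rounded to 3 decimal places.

For each hypothesis, P(data | H) works out to: P(data | bowl A) = (3/6)(3/6)(3/6)(3/6) = 0.0625; P(data | bowl B) = (2/11)(2/11)(2/11)(2/11) = 0.0010928; P(data | bowl C) = (1/5)(1/5)(1/5)(1/5) = 0.0016; P(data | bowl D) = (9/11)(9/11)(9/11)(9/11) = 0.44813; P(data | bowl E) = (7/11)(7/11)(7/11)(7/11) = 0.16399.
Weighting by the prior gives 1/11 · 0.0625 = 0.0056818, 4/11 · 0.0010928 = 0.00039739, 4/11 · 0.0016 = 0.00058182, 1/11 · 0.44813 = 0.040739, 1/11 · 0.16399 = 0.014908; summing to 0.062308.
Normalising, the posterior is P(bowl A | data) = 0.091189, P(bowl B | data) = 0.0063778, P(bowl C | data) = 0.0093378, P(bowl D | data) = 0.65383, P(bowl E | data) = 0.23927.
The predictive probability is P(blue next | data) = (1/2)(0.091189) + (2/11)(0.0063778) + (1/5)(0.0093378) + (9/11)(0.65383) + (7/11)(0.23927) = 0.73583.

0.736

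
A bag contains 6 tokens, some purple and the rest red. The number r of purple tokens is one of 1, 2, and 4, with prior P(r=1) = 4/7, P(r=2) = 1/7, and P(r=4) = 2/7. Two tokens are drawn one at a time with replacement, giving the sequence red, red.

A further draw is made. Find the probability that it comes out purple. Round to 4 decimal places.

0.2204

The likelihood of the observed sequence under each hypothesis: P(data | r = 1) = (5/6)(5/6) = 25/36; P(data | r = 2) = (4/6)(4/6) = 4/9; P(data | r = 4) = (2/6)(2/6) = 1/9.
The prior-weighted likelihoods are 4/7 · 25/36 = 25/63, 1/7 · 4/9 = 4/63, 2/7 · 1/9 = 2/63; with total 31/63.
Normalising, the posterior is P(r = 1 | data) = 25/31, P(r = 2 | data) = 4/31, P(r = 4 | data) = 2/31.
So P(purple next | data) = Σ P(purple next | H) P(H | data) = (1/6)(25/31) + (1/3)(4/31) + (2/3)(2/31) = 41/186.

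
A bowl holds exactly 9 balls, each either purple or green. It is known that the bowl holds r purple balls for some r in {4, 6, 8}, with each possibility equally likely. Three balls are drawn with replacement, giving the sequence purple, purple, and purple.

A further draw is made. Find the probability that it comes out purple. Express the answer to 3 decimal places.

Compute the likelihood of the observed sequence for each case: P(data | r = 4) = (4/9)(4/9)(4/9) = 0.087791; P(data | r = 6) = (6/9)(6/9)(6/9) = 0.2963; P(data | r = 8) = (8/9)(8/9)(8/9) = 0.70233.
The prior-weighted likelihoods are 1/3 · 0.087791 = 0.029264, 1/3 · 0.2963 = 0.098765, 1/3 · 0.70233 = 0.23411; summing to 0.36214.
The posterior is then P(r = 4 | data) = 0.080808, P(r = 6 | data) = 0.27273, P(r = 8 | data) = 0.64646.
The predictive probability is P(purple next | data) = (4/9)(0.080808) + (2/3)(0.27273) + (8/9)(0.64646) = 0.79237.

0.792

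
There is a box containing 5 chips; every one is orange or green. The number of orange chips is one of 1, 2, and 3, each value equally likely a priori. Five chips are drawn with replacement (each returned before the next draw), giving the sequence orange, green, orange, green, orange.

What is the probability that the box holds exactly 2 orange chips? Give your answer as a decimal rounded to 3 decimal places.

For each hypothesis, P(data | H) works out to: P(data | r = 1) = (1/5)(4/5)(1/5)(4/5)(1/5) = 0.00512; P(data | r = 2) = (2/5)(3/5)(2/5)(3/5)(2/5) = 0.02304; P(data | r = 3) = (3/5)(2/5)(3/5)(2/5)(3/5) = 0.03456.
Multiplying each by its prior: 1/3 · 0.00512 = 0.0017067, 1/3 · 0.02304 = 0.00768, 1/3 · 0.03456 = 0.01152; these sum to 0.020907.
Hence P(r = 2 | data) = (0.00768) / (0.020907) = 0.36735.

0.367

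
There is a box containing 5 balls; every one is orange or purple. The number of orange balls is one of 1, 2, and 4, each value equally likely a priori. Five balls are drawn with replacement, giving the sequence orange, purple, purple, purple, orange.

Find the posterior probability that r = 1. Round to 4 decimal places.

0.3404

Under each hypothesis, the probability of the observed sequence is: P(data | r = 1) = (1/5)(4/5)(4/5)(4/5)(1/5) = 0.02048; P(data | r = 2) = (2/5)(3/5)(3/5)(3/5)(2/5) = 0.03456; P(data | r = 4) = (4/5)(1/5)(1/5)(1/5)(4/5) = 0.00512.
Weighting by the prior gives 1/3 · 0.02048 = 0.0068267, 1/3 · 0.03456 = 0.01152, 1/3 · 0.00512 = 0.0017067; summing to 0.020053.
Hence P(r = 1 | data) = (0.0068267) / (0.020053) = 0.34043.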